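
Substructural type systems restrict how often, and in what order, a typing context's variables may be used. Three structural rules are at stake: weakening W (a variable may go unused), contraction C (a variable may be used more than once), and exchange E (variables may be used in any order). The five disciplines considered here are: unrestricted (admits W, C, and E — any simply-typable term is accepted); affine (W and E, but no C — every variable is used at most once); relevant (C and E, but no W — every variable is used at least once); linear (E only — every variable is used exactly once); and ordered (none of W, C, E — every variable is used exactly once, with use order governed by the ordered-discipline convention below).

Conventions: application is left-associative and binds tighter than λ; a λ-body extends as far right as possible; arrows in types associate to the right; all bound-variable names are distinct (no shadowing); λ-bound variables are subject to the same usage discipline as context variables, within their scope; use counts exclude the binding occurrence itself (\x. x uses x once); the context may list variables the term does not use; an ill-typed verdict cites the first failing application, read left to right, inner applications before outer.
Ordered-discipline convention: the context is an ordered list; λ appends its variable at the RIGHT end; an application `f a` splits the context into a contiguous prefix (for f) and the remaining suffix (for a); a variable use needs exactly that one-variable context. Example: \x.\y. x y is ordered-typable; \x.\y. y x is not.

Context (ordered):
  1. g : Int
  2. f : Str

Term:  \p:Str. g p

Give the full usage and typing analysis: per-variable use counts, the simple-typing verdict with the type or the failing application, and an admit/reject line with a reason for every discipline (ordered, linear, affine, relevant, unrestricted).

counts: g: 1×, f: 0×, p (bound): 1×
order of uses: g, p
typing: ill-typed: non-arrow in function slot: Int
ordered: ✗ — not simply typable
linear: ✗ — fails simple typing
affine: ✗ — a type mismatch blocks all five
relevant: ✗ — the type mismatch rejects it
unrestricted: ✗ — not simply typable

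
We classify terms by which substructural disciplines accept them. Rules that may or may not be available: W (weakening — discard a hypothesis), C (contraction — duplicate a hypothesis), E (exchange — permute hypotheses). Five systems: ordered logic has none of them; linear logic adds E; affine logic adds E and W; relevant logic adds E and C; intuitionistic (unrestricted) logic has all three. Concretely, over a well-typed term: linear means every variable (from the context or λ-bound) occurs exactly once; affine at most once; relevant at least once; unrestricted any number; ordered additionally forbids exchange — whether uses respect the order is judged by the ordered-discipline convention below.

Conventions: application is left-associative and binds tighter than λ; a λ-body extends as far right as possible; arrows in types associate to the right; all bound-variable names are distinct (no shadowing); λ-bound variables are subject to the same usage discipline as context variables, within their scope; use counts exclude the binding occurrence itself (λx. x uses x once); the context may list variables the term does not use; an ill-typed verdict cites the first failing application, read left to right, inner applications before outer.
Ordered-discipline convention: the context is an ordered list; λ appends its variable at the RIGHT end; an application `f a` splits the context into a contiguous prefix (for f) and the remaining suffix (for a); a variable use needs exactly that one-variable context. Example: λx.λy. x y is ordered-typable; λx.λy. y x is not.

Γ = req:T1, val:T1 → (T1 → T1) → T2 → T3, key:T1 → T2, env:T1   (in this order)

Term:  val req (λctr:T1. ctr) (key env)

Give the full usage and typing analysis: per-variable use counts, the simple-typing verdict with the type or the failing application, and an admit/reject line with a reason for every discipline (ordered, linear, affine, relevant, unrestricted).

usage: req ×1, val ×1, key ×1, env ×1, ctr [bound] ×1
use order (left to right): val, req, ctr, key, env
typing: the term checks, with type T3
ordered: ✗, no contiguous prefix/suffix split fits val, req, ctr, key, env
linear: ✓, req, val, key, env, ctr: one use apiece
affine: ✓, req, val, key, env, ctr: no repeats, contraction unneeded
relevant: ✓, req, val, key, env, ctr: all used, weakening unneeded
unrestricted: ✓, type-checks (T3) and nothing is barred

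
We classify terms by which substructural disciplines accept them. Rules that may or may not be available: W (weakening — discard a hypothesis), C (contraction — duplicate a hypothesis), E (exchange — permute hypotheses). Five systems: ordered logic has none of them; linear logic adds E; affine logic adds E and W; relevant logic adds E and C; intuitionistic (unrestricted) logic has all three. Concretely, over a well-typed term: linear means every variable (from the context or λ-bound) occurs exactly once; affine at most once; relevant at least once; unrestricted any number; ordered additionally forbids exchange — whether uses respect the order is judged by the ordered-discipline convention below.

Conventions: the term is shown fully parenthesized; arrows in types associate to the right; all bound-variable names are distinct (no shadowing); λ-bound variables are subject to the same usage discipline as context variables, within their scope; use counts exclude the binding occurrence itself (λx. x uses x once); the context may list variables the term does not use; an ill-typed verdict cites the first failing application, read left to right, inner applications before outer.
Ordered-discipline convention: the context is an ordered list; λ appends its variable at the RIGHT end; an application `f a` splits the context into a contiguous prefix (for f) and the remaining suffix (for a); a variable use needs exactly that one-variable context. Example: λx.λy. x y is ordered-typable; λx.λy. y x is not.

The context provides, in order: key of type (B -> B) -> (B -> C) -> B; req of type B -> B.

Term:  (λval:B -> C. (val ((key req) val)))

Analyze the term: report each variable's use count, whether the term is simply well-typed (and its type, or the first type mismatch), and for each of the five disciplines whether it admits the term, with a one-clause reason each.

counts: key=1, req=1, val [bound]=2
left-to-right use order: val, key, req, val
typing: the term checks, with type (B -> C) -> C
ordered: ✗, repeated use of val ×2
linear: ✗, repeated use of val ×2
affine: ✗, repeated use of val ×2
relevant: ✓, none of key, req, val goes unused
unrestricted: ✓, simply typable at (B -> C) -> C; W, C, E all held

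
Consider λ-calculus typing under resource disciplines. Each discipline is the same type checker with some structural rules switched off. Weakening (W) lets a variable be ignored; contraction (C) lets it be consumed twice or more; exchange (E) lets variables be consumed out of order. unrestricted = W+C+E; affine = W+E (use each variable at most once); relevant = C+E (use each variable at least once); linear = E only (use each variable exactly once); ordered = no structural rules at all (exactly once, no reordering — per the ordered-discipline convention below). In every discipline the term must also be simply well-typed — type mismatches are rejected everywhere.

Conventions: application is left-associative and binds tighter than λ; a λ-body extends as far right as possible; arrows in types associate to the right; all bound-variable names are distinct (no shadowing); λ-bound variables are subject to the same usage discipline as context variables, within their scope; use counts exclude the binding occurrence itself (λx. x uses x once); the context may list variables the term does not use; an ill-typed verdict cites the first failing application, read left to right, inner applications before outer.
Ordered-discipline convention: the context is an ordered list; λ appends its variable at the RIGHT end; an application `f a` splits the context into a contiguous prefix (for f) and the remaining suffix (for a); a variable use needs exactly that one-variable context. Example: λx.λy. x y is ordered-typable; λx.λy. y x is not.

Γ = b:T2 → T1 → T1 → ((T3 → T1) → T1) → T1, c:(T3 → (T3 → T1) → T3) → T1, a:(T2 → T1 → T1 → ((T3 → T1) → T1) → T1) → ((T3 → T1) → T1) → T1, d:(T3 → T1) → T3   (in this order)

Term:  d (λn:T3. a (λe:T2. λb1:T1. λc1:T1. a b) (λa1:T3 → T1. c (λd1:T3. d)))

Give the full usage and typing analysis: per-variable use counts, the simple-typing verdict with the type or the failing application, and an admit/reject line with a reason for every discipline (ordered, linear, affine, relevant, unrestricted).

counts: b ×1; c ×1; a ×2; d ×2; n [bound] ×0; e [bound] ×0; b1 [bound] ×0; c1 [bound] ×0; a1 [bound] ×0; d1 [bound] ×0
order of uses: d, a, a, b, c, d
typing: ✓ — T3
ordered: ✗, repeated use of a ×2, d ×2; unused: n, e, b1, c1, a1, d1 — weakening required
linear: ✗, repeated use of a ×2, d ×2; unused: n, e, b1, c1, a1, d1 — weakening required
affine: ✗, repeated use of a ×2, d ×2
relevant: ✗, unused: n, e, b1, c1, a1, d1 — weakening required
unrestricted: ✓, typability at T3 is all that's needed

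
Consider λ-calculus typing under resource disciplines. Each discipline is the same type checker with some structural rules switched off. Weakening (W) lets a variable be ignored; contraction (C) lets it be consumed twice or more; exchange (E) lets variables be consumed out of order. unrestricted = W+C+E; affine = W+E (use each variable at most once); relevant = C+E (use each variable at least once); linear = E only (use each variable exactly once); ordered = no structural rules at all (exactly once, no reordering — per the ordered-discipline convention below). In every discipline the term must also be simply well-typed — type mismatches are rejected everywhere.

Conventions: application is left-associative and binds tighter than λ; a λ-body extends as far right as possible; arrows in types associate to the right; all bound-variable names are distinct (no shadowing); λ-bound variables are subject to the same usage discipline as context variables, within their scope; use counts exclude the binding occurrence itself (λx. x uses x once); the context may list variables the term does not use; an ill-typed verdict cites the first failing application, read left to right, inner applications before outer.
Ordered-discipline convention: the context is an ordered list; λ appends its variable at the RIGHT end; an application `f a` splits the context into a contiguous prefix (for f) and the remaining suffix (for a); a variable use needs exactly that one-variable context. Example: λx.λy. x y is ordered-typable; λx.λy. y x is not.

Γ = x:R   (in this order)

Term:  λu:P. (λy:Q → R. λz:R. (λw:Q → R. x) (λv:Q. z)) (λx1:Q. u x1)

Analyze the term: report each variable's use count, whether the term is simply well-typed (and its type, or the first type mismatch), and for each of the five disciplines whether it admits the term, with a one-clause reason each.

variable uses: x ×1; u (bound) ×1; y (bound) ×0; z (bound) ×1; w (bound) ×0; v (bound) ×0; x1 (bound) ×1
left-to-right use order: x, z, u, x1
typing: ill-typed: non-function type P applied to an argument
ordered: ✗, not simply typable
linear: ✗, fails simple typing
affine: ✗, a type mismatch blocks all five
relevant: ✗, the type mismatch rejects it
unrestricted: ✗, not simply typable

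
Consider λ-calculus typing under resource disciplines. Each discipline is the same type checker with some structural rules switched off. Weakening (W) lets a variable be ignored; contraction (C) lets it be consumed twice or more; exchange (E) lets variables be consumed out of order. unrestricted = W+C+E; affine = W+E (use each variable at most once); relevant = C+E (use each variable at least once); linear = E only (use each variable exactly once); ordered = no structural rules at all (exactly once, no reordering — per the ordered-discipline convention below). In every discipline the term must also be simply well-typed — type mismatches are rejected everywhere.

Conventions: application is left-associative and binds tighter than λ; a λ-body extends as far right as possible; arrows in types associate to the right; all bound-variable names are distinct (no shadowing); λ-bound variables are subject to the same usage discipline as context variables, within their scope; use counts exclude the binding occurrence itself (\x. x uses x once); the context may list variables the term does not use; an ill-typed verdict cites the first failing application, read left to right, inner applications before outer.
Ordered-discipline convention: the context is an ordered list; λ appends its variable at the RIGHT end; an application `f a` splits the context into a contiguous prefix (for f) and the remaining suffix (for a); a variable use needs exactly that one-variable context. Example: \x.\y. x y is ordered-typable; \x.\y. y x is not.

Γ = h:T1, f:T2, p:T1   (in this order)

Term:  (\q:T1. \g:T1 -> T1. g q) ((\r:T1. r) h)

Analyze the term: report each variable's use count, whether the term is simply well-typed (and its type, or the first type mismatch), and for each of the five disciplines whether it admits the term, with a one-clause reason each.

variable uses: h ×1; f ×0; p ×0; q (λ-bound) ×1; g (λ-bound) ×1; r (λ-bound) ×1
left-to-right use order: g, q, r, h
typing: ✓ — (T1 -> T1) -> T1
ordered ✗ (f, p never used (weakening))
linear ✗ (f, p never used (weakening))
affine ✓ (h, f, p, q, g, r: no repeats, contraction unneeded)
relevant ✗ (f, p never used (weakening))
unrestricted ✓ (typability at (T1 -> T1) -> T1 is all that's needed)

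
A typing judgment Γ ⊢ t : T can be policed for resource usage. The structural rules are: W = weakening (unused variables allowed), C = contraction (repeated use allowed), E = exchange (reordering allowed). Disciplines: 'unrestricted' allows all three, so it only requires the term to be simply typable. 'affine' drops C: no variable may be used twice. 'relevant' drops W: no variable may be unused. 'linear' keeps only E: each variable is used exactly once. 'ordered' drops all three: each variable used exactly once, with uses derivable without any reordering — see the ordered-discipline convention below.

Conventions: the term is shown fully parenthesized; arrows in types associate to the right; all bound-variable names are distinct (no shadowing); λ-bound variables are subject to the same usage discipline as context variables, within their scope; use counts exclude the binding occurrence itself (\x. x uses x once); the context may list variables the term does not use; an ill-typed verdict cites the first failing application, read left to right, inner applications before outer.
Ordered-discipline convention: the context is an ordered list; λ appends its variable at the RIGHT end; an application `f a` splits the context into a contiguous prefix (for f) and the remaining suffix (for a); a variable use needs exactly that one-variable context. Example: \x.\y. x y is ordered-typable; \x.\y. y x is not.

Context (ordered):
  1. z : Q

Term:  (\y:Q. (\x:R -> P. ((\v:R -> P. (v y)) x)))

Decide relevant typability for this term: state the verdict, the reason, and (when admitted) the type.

no — fails simple typing
variable uses: z=0; y [bound]=1; x [bound]=1; v [bound]=1
use order (left to right): v, y, x
typing: ill-typed: an argument Q mismatches the expected R
per-discipline verdicts: ordered ✗ · linear ✗ · affine ✗ · relevant ✗ · unrestricted ✗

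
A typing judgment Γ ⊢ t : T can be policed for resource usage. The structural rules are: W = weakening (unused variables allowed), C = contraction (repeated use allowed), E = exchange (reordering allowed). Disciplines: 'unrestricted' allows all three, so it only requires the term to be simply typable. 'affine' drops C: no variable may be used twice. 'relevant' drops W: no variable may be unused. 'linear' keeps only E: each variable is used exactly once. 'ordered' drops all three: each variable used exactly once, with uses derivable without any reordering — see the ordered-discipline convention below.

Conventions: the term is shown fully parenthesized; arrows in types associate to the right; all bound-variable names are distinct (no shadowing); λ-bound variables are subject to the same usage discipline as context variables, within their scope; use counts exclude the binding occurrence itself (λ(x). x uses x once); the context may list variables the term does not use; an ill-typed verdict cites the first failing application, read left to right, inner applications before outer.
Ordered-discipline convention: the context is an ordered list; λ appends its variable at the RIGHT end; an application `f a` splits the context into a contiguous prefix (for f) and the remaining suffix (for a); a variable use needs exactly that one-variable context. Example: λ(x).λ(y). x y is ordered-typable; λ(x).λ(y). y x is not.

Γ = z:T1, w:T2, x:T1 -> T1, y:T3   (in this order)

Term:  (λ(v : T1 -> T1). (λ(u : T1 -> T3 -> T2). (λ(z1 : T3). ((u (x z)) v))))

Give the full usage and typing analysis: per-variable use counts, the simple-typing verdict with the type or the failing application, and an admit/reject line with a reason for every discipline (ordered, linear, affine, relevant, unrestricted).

counts: z=1; w=0; x=1; y=0; v (bound)=1; u (bound)=1; z1 (bound)=0
uses in reading order: u, x, z, v
typing: ill-typed: an argument T1 -> T1 mismatches the expected T3
ordered: ✗, not simply typable
linear: ✗, fails simple typing
affine: ✗, a type mismatch blocks all five
relevant: ✗, the type mismatch rejects it
unrestricted: ✗, not simply typable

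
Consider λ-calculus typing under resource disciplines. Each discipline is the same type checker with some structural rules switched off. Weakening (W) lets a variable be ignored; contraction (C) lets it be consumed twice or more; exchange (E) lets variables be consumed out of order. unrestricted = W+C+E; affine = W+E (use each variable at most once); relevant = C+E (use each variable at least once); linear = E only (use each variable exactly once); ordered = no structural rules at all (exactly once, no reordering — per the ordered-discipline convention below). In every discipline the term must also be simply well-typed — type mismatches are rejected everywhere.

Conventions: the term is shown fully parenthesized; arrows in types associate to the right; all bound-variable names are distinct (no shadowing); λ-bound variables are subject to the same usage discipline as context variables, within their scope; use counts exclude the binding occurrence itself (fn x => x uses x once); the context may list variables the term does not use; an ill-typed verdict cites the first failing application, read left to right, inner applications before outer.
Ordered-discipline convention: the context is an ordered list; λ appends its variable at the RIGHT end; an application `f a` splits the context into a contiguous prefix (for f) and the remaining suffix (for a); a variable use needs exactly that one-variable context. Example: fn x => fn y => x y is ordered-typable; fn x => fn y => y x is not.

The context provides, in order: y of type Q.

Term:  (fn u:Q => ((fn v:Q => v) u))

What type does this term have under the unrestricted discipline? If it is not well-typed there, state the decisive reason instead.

term : Q → Q
usage: y ×0; u [bound] ×1; v [bound] ×1
use order (left to right): v, u
typing: ✓ — Q → Q
summary: ordered ✗ | linear ✗ | affine ✓ | relevant ✗ | unrestricted ✓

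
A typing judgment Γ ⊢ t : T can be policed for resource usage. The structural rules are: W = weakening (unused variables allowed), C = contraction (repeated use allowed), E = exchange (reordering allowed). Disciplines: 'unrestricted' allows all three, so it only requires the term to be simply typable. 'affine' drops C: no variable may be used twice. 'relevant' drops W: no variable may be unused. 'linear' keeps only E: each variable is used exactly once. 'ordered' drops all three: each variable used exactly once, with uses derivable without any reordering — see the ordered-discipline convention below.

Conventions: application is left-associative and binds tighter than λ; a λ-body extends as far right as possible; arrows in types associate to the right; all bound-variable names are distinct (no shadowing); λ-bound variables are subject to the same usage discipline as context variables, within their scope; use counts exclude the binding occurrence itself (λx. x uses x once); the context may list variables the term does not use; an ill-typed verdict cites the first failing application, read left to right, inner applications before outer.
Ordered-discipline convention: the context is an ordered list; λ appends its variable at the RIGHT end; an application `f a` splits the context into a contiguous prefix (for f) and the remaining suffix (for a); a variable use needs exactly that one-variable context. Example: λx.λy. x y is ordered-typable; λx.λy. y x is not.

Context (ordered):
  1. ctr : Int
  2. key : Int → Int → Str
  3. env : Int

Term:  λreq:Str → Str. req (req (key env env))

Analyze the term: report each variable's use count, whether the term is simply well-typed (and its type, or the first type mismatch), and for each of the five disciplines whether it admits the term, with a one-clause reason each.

usage: ctr: 0×; key: 1×; env: 2×; req (bound): 2×
order of uses: req, req, key, env, env
typing: well-typed — term : (Str → Str) → Str
ordered ✗ (repeated use of env ×2, req ×2; unused: ctr — weakening required)
linear ✗ (repeated use of env ×2, req ×2; unused: ctr — weakening required)
affine ✗ (repeated use of env ×2, req ×2)
relevant ✗ (unused: ctr — weakening required)
unrestricted ✓ (simply typable at (Str → Str) → Str; W, C, E all held)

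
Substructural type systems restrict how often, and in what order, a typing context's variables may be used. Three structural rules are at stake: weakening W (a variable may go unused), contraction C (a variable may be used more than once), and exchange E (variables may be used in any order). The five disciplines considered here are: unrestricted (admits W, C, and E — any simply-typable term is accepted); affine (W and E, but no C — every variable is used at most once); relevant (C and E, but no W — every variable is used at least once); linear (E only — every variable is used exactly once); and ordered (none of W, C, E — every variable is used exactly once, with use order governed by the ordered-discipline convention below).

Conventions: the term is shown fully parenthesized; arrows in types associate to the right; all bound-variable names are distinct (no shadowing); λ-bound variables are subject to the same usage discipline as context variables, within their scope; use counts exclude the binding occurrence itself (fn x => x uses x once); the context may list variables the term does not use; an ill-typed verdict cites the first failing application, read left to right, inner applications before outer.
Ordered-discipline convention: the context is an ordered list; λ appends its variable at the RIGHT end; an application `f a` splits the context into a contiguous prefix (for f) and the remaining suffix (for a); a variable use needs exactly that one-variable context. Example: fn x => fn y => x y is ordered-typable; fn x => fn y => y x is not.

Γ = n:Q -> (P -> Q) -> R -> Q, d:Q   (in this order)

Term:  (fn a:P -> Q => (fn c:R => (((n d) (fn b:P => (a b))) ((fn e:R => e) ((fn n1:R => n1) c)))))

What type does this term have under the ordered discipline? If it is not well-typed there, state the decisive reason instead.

term : (P -> Q) -> R -> Q
variable uses: n ×1; d ×1; a [bound] ×1; c [bound] ×1; b [bound] ×1; e [bound] ×1; n1 [bound] ×1
uses in reading order: n, d, a, b, e, n1, c
typing: well-typed — term : (P -> Q) -> R -> Q
all disciplines: ordered ✓ | linear ✓ | affine ✓ | relevant ✓ | unrestricted ✓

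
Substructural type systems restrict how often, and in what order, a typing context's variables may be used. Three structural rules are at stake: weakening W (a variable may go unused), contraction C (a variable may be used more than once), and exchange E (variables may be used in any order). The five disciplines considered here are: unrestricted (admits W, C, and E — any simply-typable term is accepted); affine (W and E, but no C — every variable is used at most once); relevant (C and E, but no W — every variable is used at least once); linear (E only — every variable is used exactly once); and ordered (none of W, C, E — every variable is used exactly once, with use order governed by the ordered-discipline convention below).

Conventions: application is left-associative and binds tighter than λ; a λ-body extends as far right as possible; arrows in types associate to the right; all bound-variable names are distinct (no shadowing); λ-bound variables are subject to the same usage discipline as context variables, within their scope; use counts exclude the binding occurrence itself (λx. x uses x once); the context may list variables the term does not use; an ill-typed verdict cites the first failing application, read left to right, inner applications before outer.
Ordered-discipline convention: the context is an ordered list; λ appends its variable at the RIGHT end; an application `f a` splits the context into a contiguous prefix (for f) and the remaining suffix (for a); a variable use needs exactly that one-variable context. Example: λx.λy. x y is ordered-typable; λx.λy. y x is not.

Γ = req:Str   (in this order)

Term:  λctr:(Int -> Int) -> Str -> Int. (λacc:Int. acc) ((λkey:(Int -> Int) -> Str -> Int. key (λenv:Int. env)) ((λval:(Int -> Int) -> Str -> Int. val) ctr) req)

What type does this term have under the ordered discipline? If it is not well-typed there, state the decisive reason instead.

not well-typed under ordered — no ordered split (uses run acc, key, env, val, ctr, req)
use counts: req=1; ctr (bound)=1; acc (bound)=1; key (bound)=1; env (bound)=1; val (bound)=1
use order (left to right): acc, key, env, val, ctr, req
typing: well-typed at ((Int -> Int) -> Str -> Int) -> Int
across the five disciplines: ordered ✗ · linear ✓ · affine ✓ · relevant ✓ · unrestricted ✓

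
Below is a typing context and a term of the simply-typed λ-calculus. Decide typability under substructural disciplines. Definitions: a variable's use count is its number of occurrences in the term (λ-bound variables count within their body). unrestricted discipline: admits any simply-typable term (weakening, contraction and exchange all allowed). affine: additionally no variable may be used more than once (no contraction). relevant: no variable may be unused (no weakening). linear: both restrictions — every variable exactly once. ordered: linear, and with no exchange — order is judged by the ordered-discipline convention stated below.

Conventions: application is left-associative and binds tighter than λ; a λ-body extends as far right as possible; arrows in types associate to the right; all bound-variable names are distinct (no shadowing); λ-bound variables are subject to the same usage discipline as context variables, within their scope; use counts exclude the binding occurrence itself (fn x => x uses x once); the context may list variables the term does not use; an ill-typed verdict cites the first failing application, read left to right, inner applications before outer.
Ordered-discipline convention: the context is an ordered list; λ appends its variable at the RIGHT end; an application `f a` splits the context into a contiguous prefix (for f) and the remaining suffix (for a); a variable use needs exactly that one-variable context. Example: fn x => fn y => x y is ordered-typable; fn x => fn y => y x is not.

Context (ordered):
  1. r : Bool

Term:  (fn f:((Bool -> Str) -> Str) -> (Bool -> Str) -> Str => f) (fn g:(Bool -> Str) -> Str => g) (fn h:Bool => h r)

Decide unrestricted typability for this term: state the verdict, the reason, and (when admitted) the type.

no — a type mismatch blocks all five
variable uses: r: 1, f (bound): 1, g (bound): 1, h (bound): 1
left-to-right use order: f, g, h, r
typing: ill-typed: applying a non-function (Bool)
summary: ordered ✗ · linear ✗ · affine ✗ · relevant ✗ · unrestricted ✗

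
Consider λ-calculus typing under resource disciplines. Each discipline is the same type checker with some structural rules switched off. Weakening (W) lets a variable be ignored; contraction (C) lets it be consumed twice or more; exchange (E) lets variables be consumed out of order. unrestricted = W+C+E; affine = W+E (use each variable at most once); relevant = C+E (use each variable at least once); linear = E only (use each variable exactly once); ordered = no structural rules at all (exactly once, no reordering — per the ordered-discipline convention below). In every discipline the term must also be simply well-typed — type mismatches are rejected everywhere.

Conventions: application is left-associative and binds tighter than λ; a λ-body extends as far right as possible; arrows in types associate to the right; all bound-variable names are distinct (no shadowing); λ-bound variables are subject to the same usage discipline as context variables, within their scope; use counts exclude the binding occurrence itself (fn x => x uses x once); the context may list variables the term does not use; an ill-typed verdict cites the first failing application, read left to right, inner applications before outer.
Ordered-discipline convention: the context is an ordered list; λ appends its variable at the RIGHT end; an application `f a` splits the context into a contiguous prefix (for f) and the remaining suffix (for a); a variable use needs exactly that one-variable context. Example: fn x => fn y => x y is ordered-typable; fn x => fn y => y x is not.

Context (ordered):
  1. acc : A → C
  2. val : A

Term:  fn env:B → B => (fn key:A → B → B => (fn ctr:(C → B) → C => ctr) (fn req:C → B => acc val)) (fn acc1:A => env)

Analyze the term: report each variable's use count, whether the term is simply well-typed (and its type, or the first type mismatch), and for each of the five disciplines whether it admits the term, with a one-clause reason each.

variable uses: acc ×1, val ×1, env (λ-bound) ×1, key (λ-bound) ×0, ctr (λ-bound) ×1, req (λ-bound) ×0, acc1 (λ-bound) ×0
left-to-right use order: ctr, acc, val, env
typing: ✓ — (B → B) → (C → B) → C
ordered ✗ (unused: key, req, acc1 — weakening required)
linear ✗ (unused: key, req, acc1 — weakening required)
affine ✓ (at most one use each (acc, val, env, key, ctr, req, acc1))
relevant ✗ (unused: key, req, acc1 — weakening required)
unrestricted ✓ (typability at (B → B) → (C → B) → C is all that's needed)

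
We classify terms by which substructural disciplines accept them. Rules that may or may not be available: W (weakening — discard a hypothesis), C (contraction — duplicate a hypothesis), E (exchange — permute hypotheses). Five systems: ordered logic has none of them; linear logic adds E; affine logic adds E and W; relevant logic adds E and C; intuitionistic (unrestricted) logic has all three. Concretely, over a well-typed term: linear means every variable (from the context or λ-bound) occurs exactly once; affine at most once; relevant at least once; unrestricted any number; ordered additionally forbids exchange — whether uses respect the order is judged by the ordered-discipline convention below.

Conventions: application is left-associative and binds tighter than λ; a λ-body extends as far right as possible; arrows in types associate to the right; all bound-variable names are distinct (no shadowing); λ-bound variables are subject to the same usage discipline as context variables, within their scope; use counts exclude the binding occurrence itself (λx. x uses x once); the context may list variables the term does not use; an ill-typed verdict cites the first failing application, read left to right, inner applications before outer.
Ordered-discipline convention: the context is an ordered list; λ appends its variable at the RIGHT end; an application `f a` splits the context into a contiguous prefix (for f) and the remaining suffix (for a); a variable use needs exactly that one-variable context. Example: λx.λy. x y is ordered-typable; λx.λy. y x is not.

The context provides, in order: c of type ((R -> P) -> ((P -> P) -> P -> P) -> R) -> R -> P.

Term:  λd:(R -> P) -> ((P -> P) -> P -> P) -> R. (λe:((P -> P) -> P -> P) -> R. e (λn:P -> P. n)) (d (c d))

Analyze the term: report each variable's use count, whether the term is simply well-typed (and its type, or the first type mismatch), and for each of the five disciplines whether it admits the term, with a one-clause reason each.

counts: c=1; d [bound]=2; e [bound]=1; n [bound]=1
uses in reading order: e, n, d, c, d
typing: the term checks, with type ((R -> P) -> ((P -> P) -> P -> P) -> R) -> R
ordered: ✗, repeated use of d ×2
linear: ✗, repeated use of d ×2
affine: ✗, repeated use of d ×2
relevant: ✓, c, d, e, n: all used, weakening unneeded
unrestricted: ✓, well-typed at ((R -> P) -> ((P -> P) -> P -> P) -> R) -> R; no restrictions here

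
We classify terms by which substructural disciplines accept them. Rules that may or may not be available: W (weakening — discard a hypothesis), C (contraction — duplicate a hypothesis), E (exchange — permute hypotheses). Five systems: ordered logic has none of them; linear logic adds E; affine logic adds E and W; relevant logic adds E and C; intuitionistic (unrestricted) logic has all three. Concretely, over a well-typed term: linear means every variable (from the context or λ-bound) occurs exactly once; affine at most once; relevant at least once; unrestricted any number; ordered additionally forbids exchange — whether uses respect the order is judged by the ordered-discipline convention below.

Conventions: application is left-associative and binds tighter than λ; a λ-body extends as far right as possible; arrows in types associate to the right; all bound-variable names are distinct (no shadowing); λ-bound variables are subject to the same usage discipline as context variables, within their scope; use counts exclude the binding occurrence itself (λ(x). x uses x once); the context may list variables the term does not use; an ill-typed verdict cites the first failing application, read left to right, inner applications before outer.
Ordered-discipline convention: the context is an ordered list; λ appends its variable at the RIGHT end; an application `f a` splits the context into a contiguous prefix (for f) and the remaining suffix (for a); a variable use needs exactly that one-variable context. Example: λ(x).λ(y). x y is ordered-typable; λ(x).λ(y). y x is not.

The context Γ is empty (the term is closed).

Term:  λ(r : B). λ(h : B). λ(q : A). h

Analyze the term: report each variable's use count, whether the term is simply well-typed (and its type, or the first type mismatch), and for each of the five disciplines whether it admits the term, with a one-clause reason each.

variable uses: r [bound]=0, h [bound]=1, q [bound]=0
use order (left to right): h
typing: well-typed at B -> B -> A -> B
ordered ✗ (unused: r, q — weakening required)
linear ✗ (unused: r, q — weakening required)
affine ✓ (none of r, h, q used more than once)
relevant ✗ (unused: r, q — weakening required)
unrestricted ✓ (typability at B -> B -> A -> B is all that's needed)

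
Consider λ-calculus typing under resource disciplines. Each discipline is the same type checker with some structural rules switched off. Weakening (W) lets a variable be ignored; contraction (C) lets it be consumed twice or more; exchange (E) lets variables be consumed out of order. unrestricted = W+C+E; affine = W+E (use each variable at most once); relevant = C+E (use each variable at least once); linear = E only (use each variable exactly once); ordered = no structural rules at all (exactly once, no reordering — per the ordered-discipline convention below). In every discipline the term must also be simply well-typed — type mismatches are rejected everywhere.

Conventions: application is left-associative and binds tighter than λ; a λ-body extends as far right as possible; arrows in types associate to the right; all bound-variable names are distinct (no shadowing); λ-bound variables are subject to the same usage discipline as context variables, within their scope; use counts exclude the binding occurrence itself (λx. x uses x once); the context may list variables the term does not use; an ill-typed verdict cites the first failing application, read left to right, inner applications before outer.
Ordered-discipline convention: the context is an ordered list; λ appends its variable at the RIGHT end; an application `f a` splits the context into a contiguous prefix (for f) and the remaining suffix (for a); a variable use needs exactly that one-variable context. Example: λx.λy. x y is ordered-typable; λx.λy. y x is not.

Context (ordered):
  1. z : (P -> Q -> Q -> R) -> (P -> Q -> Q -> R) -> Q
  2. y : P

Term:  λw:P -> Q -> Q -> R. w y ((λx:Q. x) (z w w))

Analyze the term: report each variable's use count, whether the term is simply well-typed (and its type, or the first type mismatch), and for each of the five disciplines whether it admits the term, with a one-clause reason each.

usage: z: 1×; y: 1×; w (bound): 3×; x (bound): 1×
uses in reading order: w, y, x, z, w, w
typing: well-typed — term : (P -> Q -> Q -> R) -> Q -> R
ordered: ✗ — needs contraction — w ×3
linear: ✗ — needs contraction — w ×3
affine: ✗ — needs contraction — w ×3
relevant: ✓ — at least one use each (z, y, w, x)
unrestricted: ✓ — simply typable at (P -> Q -> Q -> R) -> Q -> R; W, C, E all held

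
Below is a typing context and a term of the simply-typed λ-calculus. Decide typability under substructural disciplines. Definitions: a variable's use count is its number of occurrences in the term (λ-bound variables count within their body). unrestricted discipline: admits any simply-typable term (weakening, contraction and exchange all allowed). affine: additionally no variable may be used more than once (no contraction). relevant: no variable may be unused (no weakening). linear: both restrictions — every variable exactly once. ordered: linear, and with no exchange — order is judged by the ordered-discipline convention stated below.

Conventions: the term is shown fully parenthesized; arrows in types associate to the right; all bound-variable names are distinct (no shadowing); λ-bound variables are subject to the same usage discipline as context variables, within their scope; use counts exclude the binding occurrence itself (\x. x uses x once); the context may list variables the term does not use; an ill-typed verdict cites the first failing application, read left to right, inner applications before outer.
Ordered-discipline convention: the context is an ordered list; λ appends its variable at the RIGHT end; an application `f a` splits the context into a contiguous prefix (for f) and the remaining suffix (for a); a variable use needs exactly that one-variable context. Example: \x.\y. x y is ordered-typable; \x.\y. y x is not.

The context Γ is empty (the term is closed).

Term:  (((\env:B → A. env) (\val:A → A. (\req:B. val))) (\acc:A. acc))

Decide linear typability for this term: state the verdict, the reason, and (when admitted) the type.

no — fails simple typing
variable uses: env (bound): 1×; val (bound): 1×; req (bound): 0×; acc (bound): 1×
left-to-right use order: env, val, acc
typing: ill-typed: an application expects B → A but receives (A → A) → B → A → A
summary: ordered ✗; linear ✗; affine ✗; relevant ✗; unrestricted ✗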